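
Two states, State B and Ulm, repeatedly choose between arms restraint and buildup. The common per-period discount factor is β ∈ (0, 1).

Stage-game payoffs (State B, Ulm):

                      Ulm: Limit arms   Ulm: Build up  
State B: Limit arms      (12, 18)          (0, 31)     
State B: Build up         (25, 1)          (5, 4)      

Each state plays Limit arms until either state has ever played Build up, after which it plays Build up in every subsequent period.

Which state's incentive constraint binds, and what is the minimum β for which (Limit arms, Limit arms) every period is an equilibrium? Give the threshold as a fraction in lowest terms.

State B; β ≥ 13/20

State B: cooperation gives 12 each period; deviation gives 25 once then 5 forever.
  12/(1−β) ≥ 25 + 5β/(1−β) ⇒ β ≥ 13/20.
Ulm: cooperation gives 18 each period; deviation gives 31 once then 4 forever.
  β ≥ 13/27.
Both must hold, so the binding constraint is State B's: β ≥ 13/20.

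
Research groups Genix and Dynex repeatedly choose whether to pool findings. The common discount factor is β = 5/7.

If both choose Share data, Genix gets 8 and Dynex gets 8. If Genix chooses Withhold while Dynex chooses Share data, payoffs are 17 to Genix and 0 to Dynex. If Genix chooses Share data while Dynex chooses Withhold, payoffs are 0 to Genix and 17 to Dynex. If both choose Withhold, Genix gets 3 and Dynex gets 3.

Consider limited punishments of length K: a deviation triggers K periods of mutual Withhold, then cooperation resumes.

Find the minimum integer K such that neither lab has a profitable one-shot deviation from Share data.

4

No profitable deviation requires (8−3)(β+…+β^K) ≥ 17−8, i.e. β+…+β^K ≥ 9/5 ≈ 1.8000.
With β = 5/7, the partial sums are K=1: 0.7143, K=2: 1.2245, K=3: 1.5889, K=4: 1.8492.
K = 4 is the first length at which the sum reaches 1.8000.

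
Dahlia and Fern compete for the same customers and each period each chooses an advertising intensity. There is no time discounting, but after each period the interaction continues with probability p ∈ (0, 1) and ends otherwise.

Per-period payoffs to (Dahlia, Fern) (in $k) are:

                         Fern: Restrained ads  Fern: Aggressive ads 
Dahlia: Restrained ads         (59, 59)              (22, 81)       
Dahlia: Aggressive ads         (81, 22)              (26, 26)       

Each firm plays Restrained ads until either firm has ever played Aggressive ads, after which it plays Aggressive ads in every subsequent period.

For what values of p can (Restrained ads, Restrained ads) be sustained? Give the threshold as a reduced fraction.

With no time discounting, the continuation probability p plays the role of the discount factor.
Grim-trigger IC: 59/(1−p) ≥ 81 + 26p/(1−p) ⇒ p ≥ (81−59)/(81−26) = 2/5.

2/5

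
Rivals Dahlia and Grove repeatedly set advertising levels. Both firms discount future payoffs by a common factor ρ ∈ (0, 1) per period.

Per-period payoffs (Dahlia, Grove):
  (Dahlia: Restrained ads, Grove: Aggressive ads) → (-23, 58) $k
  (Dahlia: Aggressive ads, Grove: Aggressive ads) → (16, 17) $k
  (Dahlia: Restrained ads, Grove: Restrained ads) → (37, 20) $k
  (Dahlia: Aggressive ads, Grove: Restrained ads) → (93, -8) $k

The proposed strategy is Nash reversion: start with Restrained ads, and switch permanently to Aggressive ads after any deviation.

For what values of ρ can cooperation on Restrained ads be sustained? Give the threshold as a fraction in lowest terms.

Dahlia: cooperation gives 37 each period; deviation gives 93 once then 16 forever.
  37/(1−ρ) ≥ 93 + 16ρ/(1−ρ) ⇒ ρ ≥ 56/77 = 8/11.
Grove: cooperation gives 20 each period; deviation gives 58 once then 17 forever.
  ρ ≥ 38/41.
Both must hold, so the binding constraint is Grove's: ρ ≥ 38/41.

38/41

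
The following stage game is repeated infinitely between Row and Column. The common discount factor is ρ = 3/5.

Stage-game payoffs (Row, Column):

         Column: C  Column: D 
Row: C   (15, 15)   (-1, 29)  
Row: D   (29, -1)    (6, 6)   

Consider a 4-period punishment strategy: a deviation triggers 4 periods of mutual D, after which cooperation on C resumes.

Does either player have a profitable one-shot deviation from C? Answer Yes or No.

Comparing payoff streams over the 5 periods until play realigns: cooperate → 15(1+ρ+…+ρ^4); deviate → 29 + 6(ρ+…+ρ^4).
Cooperation is sustained iff (15−6)(ρ+…+ρ^4) ≥ 29−15.
ρ+…+ρ^4 = 3/5·(1−(3/5)^4)/(1−3/5) = 1.3056, and (29−15)/(15−6) = 1.5556.
1.3056 < 1.5556, so cooperation is not sustainable.

Yes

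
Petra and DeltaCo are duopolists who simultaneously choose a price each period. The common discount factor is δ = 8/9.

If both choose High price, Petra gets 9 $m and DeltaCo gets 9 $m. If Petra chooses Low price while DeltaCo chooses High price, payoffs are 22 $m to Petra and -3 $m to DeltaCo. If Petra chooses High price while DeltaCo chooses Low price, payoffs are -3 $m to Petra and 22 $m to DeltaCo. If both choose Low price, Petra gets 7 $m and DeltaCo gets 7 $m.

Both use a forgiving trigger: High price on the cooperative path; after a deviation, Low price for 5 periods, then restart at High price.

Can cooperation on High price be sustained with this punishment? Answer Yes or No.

No

Comparing payoff streams over the 6 periods until play realigns: cooperate → 9(1+δ+…+δ^5); deviate → 22 + 7(δ+…+δ^5).
Cooperation is sustained iff (9−7)(δ+…+δ^5) ≥ 22−9.
δ+…+δ^5 = 8/9·(1−(8/9)^5)/(1−8/9) = 3.5606, and (22−9)/(9−7) = 6.5000.
3.5606 < 6.5000, so cooperation is not sustainable.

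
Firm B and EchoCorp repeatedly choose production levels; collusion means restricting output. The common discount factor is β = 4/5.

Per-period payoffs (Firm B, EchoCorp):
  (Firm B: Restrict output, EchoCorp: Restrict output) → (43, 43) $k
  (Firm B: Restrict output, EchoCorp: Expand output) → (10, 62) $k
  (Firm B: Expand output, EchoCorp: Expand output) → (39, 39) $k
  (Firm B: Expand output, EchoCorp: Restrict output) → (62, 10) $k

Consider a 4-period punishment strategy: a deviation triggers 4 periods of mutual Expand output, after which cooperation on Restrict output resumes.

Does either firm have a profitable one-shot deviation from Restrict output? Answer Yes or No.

IC: β+…+β^4 ≥ (62−43)/(43−39) = 19/4.
At β = 4/5: partial sum = 2.3616 < 4.7500. Cooperation not sustainable.

Yes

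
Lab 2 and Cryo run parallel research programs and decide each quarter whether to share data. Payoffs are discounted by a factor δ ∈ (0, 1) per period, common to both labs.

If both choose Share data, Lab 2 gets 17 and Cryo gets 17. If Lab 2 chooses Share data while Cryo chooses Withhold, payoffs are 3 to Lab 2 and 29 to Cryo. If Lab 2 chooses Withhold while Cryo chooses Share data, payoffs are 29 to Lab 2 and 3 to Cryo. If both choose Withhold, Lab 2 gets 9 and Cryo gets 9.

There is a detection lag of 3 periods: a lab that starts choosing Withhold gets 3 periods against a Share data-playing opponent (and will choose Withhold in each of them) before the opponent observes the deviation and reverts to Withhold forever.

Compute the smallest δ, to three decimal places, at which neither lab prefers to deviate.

A deviator earns 29 for 3 periods, then 9 forever; cooperating earns 17 forever. Multiplying the IC by (1−δ):
17 ≥ 29(1−δ^3) + 9δ^3, so 20·δ^3 ≥ 12 and δ^3 ≥ 3/5.
δ ≥ (3/5)^(1/3) ≈ 0.843.

0.843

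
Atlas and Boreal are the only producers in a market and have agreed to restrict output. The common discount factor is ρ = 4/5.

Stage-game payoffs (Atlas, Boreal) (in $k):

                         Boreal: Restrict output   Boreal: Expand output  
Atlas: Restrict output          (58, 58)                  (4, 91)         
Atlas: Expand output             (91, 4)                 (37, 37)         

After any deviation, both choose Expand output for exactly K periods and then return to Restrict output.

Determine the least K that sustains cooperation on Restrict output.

3

No profitable deviation requires (58−37)(ρ+…+ρ^K) ≥ 91−58, i.e. ρ+…+ρ^K ≥ 11/7 ≈ 1.5714.
With ρ = 4/5, the partial sums are K=1: 0.8000, K=2: 1.4400, K=3: 1.9520.
K = 3 is the first length at which the sum reaches 1.5714.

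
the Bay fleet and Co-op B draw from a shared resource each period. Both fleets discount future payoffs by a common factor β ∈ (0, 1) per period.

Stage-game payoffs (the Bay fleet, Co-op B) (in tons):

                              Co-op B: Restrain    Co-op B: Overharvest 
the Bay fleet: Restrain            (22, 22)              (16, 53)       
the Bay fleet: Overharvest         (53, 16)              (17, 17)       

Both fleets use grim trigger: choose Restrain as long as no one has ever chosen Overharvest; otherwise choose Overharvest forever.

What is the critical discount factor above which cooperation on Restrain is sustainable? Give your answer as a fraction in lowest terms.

22/(1−β) ≥ 53 + 17β/(1−β)
22 ≥ 53 − 36β
β ≥ 31/36.

31/36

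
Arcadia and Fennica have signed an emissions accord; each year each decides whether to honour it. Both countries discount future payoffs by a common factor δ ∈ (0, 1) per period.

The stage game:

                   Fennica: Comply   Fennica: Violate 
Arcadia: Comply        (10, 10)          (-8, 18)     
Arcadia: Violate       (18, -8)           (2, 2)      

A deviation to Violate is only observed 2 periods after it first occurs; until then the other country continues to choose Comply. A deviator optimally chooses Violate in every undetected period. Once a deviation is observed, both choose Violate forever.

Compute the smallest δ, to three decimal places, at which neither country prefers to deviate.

A deviator earns 18 for 2 periods, then 2 forever; cooperating earns 10 forever. Multiplying the IC by (1−δ):
10 ≥ 18(1−δ^2) + 2δ^2, so 16·δ^2 ≥ 8 and δ^2 ≥ 1/2.
δ ≥ (1/2)^(1/2) ≈ 0.707.

0.707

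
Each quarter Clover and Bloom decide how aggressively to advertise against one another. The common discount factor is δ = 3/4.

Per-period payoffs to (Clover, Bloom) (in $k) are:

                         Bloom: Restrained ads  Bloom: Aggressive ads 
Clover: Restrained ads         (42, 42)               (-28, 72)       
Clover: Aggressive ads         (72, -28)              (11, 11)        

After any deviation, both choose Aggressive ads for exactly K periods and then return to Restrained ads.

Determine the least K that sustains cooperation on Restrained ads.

2

Need Σ_{k=1}^{K} δ^k ≥ (72−42)/(42−11) = 0.9677 at δ = 3/4.
At K = 1 the sum is 0.7500 < 0.9677; at K = 2 it is 1.3125 ≥ 0.9677.
So the minimum punishment length is K = 2.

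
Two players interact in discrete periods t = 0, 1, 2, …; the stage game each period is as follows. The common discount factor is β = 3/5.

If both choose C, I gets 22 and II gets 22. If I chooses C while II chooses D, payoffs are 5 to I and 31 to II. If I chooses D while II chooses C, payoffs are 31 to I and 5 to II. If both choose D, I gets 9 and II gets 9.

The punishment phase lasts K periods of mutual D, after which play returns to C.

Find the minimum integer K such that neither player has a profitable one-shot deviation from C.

IC: β(1−β^K)/(1−β) ≥ (31−22)/(22−9) = 9/13.
With β = 3/5: need 1 − β^K ≥ 9/13·(1−3/5)/(3/5), i.e. β^K ≤ 0.5385.
Since (3/5)^1 = 0.6000 and (3/5)^2 = 0.3600, the smallest such K is 2.

2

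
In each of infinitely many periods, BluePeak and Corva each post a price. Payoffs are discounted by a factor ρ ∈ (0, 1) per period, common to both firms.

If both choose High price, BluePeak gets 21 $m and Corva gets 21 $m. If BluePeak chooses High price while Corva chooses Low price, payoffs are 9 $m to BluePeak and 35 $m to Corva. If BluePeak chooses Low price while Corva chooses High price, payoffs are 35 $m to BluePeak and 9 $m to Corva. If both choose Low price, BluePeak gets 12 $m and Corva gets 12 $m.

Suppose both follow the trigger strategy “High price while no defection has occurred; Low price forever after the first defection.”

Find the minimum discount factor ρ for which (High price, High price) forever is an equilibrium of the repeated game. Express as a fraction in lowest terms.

14/23

Under grim trigger the critical discount factor is (T−C)/(T−P) with T = 35, C = 21, P = 12.
ρ* = (35−21)/(35−12) = 14/23.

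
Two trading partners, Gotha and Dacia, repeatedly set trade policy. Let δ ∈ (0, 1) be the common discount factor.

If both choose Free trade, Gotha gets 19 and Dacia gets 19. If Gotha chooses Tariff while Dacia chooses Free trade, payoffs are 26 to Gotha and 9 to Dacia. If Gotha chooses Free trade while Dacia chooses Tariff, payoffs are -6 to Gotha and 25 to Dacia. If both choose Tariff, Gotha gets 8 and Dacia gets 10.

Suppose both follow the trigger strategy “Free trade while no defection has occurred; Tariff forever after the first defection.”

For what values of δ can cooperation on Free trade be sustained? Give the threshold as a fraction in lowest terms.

2/5

Gotha: cooperation gives 19 each period; deviation gives 26 once then 8 forever.
  19/(1−δ) ≥ 26 + 8δ/(1−δ) ⇒ δ ≥ 7/18.
Dacia: cooperation gives 19 each period; deviation gives 25 once then 10 forever.
  δ ≥ 6/15 = 2/5.
Both must hold, so the binding constraint is Dacia's: δ ≥ 2/5.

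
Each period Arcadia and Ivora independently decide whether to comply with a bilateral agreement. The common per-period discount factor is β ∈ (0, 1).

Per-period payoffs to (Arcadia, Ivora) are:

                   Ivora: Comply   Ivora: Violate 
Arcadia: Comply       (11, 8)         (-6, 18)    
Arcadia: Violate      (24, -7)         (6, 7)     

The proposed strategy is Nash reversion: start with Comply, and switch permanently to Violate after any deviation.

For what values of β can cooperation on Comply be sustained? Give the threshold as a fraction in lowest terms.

10/11

Arcadia: cooperation gives 11 each period; deviation gives 24 once then 6 forever.
  11/(1−β) ≥ 24 + 6β/(1−β) ⇒ β ≥ 13/18.
Ivora: cooperation gives 8 each period; deviation gives 18 once then 7 forever.
  β ≥ 10/11.
Both must hold, so the binding constraint is Ivora's: β ≥ 10/11.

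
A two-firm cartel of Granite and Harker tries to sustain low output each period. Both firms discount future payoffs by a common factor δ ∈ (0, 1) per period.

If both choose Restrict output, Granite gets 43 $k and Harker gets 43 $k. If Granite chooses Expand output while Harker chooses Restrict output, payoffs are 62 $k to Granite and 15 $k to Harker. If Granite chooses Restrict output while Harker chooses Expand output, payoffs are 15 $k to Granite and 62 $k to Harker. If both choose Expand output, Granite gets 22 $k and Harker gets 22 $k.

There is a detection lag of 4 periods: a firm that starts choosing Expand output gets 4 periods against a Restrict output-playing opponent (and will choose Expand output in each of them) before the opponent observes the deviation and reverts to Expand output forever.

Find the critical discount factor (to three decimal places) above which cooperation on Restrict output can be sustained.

A deviator earns 62 for 4 periods, then 22 forever; cooperating earns 43 forever. Multiplying the IC by (1−δ):
43 ≥ 62(1−δ^4) + 22δ^4, so 40·δ^4 ≥ 19 and δ^4 ≥ 19/40.
δ ≥ (19/40)^(1/4) ≈ 0.830.

0.830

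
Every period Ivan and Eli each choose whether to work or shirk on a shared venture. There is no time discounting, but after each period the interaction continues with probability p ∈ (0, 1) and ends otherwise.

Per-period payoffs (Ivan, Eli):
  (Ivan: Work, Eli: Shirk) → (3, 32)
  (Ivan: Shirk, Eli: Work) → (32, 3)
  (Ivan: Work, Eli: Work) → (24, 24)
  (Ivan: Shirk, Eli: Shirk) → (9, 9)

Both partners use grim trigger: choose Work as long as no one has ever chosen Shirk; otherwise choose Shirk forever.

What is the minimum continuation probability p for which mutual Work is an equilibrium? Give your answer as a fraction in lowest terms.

8/23

Expected cooperation value is 24 + p·24 + p²·24 + … = 24/(1−p); deviation gives 32 + p·9/(1−p).
24 ≥ 32(1−p) + 9p ⇒ 23p ≥ 8 ⇒ p ≥ 8/23.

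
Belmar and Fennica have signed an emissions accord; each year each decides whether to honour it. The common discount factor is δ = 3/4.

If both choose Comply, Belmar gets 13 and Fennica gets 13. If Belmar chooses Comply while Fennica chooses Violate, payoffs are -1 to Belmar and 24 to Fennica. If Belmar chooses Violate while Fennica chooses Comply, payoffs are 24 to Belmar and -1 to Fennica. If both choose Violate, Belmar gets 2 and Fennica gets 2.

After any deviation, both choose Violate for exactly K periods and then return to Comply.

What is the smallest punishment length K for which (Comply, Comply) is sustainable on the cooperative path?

No profitable deviation requires (13−2)(δ+…+δ^K) ≥ 24−13, i.e. δ+…+δ^K ≥ 1 ≈ 1.0000.
With δ = 3/4, the partial sums are K=1: 0.7500, K=2: 1.3125.
K = 2 is the first length at which the sum reaches 1.0000.

2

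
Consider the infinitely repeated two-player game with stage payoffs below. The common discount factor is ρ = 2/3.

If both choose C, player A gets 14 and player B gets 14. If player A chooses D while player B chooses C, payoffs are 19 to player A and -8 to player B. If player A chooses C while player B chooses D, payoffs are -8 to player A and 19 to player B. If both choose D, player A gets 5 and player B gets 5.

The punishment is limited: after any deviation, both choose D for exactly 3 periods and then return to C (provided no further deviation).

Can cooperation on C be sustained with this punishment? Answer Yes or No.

Yes

A one-shot deviation gives 19 now, then 5 for 3 periods, then back to 14.
Gain from deviating: (19−14) today; loss: (14−5) in each of the next 3 periods.
No-deviation condition: (14−5)(ρ+…+ρ^3) ≥ 19−14, i.e. ρ+…+ρ^3 ≥ 5/9.
At ρ = 2/3: ρ+…+ρ^3 = 1.4074 ≥ 0.5556.
So cooperation is sustainable.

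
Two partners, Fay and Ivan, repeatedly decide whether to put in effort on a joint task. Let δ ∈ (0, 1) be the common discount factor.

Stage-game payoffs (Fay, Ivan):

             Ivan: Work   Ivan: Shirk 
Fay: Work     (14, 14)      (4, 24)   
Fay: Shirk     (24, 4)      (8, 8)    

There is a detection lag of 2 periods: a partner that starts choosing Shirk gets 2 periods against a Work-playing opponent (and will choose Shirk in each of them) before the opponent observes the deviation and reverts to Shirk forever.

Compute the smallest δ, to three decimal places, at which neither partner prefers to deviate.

Deviating for the 2 undetected periods gains 24−14 = 10 per period over cooperation, then loses 14−8 = 6 per period forever once punishment starts.
Gain: 10(1 + δ + … + δ^1); loss: 6·δ^2/(1−δ).
No profitable deviation ⇔ 10(1−δ^2) ≤ 6·δ^2, i.e. δ^2 ≥ 10/(10+6) = 5/8.
Hence δ ≥ (5/8)^(1/2) ≈ 0.791.

0.791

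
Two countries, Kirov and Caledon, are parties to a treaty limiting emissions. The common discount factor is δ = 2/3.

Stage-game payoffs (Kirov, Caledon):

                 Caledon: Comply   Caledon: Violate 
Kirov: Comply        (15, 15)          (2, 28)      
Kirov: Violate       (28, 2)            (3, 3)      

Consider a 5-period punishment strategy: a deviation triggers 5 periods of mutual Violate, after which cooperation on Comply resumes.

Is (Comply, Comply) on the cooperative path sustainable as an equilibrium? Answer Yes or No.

Yes

A one-shot deviation gives 28 now, then 3 for 5 periods, then back to 15.
Gain from deviating: (28−15) today; loss: (15−3) in each of the next 5 periods.
No-deviation condition: (15−3)(δ+…+δ^5) ≥ 28−15, i.e. δ+…+δ^5 ≥ 13/12.
At δ = 2/3: δ+…+δ^5 = 1.7366 ≥ 1.0833.
So cooperation is sustainable.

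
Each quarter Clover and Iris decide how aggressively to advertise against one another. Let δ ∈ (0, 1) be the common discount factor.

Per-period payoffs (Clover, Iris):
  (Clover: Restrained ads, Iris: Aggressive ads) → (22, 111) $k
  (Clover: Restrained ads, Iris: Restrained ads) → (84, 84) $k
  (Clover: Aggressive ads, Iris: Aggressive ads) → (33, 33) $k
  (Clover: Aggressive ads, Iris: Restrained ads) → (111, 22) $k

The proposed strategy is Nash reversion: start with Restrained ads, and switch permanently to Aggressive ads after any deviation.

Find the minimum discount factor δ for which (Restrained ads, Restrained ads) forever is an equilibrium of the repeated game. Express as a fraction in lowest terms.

One-period gain from deviating is 111 − 84 = 27. The loss is 84 − 33 = 51 in every subsequent period, with present value 51·δ/(1−δ).
Deviation is unprofitable when 51·δ/(1−δ) ≥ 27, i.e. δ/(1−δ) ≥ 9/17.
Equivalently δ ≥ 27/(27+51) = 9/26.

9/26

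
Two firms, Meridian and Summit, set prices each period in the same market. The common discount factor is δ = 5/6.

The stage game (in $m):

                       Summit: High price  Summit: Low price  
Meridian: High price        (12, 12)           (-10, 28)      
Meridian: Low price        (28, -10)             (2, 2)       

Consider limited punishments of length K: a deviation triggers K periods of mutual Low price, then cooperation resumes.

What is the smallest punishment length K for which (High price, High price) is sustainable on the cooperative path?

Need Σ_{k=1}^{K} δ^k ≥ (28−12)/(12−2) = 1.6000 at δ = 5/6.
At K = 2 the sum is 1.5278 < 1.6000; at K = 3 it is 2.1065 ≥ 1.6000.
So the minimum punishment length is K = 3.

3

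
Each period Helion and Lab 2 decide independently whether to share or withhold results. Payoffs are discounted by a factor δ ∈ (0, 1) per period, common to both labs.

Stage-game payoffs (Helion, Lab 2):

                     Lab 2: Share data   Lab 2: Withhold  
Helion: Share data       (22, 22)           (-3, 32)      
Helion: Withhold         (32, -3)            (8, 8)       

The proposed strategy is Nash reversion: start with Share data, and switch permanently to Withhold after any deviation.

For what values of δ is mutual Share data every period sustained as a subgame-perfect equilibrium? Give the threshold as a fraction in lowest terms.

5/12

22/(1−δ) ≥ 32 + 8δ/(1−δ)
22 ≥ 32 − 24δ
δ ≥ 10/24 = 5/12.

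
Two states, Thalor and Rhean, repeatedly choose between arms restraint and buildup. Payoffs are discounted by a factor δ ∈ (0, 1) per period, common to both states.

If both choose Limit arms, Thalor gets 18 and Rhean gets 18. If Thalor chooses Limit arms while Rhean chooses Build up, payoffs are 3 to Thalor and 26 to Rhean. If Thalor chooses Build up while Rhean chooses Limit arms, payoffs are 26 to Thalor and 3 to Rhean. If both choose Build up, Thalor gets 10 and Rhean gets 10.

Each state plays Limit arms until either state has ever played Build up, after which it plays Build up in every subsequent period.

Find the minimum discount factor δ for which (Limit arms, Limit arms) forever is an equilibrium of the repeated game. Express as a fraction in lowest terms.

1/2

One-period gain from deviating is 26 − 18 = 8. The loss is 18 − 10 = 8 in every subsequent period, with present value 8·δ/(1−δ).
Deviation is unprofitable when 8·δ/(1−δ) ≥ 8, i.e. δ/(1−δ) ≥ 1.
Equivalently δ ≥ 8/(8+8) = 1/2.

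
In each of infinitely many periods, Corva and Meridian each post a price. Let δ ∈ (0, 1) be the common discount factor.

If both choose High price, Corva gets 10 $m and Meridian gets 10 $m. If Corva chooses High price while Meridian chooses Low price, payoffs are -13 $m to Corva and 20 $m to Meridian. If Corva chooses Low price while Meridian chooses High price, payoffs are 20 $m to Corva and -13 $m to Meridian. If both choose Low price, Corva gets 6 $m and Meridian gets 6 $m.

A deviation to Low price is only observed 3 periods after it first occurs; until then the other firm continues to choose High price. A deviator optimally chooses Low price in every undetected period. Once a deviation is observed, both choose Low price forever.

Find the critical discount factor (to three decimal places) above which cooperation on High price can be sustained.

A deviator earns 20 for 3 periods, then 6 forever; cooperating earns 10 forever. Multiplying the IC by (1−δ):
10 ≥ 20(1−δ^3) + 6δ^3, so 14·δ^3 ≥ 10 and δ^3 ≥ 5/7.
δ ≥ (5/7)^(1/3) ≈ 0.894.

0.894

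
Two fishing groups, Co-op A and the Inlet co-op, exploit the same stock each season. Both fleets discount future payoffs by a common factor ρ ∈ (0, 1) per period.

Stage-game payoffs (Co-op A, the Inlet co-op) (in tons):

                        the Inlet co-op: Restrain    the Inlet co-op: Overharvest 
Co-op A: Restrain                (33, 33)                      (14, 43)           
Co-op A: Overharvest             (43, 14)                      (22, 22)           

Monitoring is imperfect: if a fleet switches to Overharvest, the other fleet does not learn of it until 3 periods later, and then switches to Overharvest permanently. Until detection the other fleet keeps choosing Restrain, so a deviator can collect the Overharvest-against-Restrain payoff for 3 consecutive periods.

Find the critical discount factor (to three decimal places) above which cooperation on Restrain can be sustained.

0.781

Deviating for the 3 undetected periods gains 43−33 = 10 per period over cooperation, then loses 33−22 = 11 per period forever once punishment starts.
Gain: 10(1 + ρ + … + ρ^2); loss: 11·ρ^3/(1−ρ).
No profitable deviation ⇔ 10(1−ρ^3) ≤ 11·ρ^3, i.e. ρ^3 ≥ 10/(10+11) = 10/21.
Hence ρ ≥ (10/21)^(1/3) ≈ 0.781.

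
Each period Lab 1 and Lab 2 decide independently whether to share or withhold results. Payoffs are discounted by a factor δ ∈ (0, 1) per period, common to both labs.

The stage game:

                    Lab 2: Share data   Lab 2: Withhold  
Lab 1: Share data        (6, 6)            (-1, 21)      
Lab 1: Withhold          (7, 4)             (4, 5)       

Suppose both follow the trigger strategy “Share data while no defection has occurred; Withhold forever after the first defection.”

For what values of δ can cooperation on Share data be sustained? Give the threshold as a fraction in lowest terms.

Lab 1's threshold: (7−6)/(7−4) = 1/3.
Lab 2's threshold: (21−6)/(21−5) = 15/16.
1/3 < 15/16, so Lab 2 binds and δ* = 15/16.

15/16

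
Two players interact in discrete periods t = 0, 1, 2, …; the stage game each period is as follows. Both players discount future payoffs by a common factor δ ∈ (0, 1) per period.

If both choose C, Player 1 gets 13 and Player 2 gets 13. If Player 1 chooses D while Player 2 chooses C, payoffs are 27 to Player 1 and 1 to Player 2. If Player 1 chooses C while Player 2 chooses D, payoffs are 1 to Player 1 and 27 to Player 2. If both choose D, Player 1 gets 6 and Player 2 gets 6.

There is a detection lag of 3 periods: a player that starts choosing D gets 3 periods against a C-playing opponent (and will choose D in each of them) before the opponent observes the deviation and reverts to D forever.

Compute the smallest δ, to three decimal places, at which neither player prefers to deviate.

0.874

A deviator earns 27 for 3 periods, then 6 forever; cooperating earns 13 forever. Multiplying the IC by (1−δ):
13 ≥ 27(1−δ^3) + 6δ^3, so 21·δ^3 ≥ 14 and δ^3 ≥ 2/3.
δ ≥ (2/3)^(1/3) ≈ 0.874.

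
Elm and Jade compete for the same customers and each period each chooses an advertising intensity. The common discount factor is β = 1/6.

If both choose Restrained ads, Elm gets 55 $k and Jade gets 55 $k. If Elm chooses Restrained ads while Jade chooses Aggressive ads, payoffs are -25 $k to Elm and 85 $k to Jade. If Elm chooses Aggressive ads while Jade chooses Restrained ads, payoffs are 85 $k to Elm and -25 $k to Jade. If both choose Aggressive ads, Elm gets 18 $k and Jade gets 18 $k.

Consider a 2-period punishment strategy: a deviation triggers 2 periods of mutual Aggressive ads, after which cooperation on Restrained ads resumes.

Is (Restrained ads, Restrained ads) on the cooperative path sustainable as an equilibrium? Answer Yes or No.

No

A one-shot deviation gives 85 now, then 18 for 2 periods, then back to 55.
Gain from deviating: (85−55) today; loss: (55−18) in each of the next 2 periods.
No-deviation condition: (55−18)(β+…+β^2) ≥ 85−55, i.e. β+…+β^2 ≥ 30/37.
At β = 1/6: β+…+β^2 = 0.1944 < 0.8108.
So cooperation is not sustainable.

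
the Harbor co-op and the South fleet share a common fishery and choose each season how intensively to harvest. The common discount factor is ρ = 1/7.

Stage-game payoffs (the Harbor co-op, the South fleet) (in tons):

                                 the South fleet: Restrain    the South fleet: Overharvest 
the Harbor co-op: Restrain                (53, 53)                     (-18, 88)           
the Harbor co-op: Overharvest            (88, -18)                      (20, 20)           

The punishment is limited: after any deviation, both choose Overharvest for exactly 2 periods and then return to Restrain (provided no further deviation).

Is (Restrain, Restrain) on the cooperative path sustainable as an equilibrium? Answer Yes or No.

No

IC: ρ+…+ρ^2 ≥ (88−53)/(53−20) = 35/33.
At ρ = 1/7: partial sum = 0.1633 < 1.0606. Cooperation not sustainable.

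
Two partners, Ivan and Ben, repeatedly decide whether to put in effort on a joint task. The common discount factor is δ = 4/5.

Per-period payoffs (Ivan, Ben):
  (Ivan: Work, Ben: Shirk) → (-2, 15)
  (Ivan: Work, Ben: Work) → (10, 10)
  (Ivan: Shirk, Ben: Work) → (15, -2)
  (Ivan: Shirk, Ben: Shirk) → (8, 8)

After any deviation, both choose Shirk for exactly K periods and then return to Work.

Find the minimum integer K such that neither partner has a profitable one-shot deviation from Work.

5

No profitable deviation requires (10−8)(δ+…+δ^K) ≥ 15−10, i.e. δ+…+δ^K ≥ 5/2 ≈ 2.5000.
With δ = 4/5, the partial sums are K=1: 0.8000, K=2: 1.4400, K=3: 1.9520, K=4: 2.3616, K=5: 2.6893.
K = 5 is the first length at which the sum reaches 2.5000.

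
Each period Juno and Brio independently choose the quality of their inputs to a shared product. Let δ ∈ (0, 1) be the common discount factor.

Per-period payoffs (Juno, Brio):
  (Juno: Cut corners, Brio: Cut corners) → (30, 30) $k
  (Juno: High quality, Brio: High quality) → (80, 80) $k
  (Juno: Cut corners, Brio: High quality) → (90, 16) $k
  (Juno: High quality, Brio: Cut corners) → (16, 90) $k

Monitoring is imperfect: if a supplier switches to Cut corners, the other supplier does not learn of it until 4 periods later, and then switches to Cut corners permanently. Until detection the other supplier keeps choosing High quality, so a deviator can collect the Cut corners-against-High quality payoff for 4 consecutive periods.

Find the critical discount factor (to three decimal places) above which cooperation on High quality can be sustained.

Deviating for the 4 undetected periods gains 90−80 = 10 per period over cooperation, then loses 80−30 = 50 per period forever once punishment starts.
Gain: 10(1 + δ + … + δ^3); loss: 50·δ^4/(1−δ).
No profitable deviation ⇔ 10(1−δ^4) ≤ 50·δ^4, i.e. δ^4 ≥ 10/(10+50) = 1/6.
Hence δ ≥ (1/6)^(1/4) ≈ 0.639.

0.639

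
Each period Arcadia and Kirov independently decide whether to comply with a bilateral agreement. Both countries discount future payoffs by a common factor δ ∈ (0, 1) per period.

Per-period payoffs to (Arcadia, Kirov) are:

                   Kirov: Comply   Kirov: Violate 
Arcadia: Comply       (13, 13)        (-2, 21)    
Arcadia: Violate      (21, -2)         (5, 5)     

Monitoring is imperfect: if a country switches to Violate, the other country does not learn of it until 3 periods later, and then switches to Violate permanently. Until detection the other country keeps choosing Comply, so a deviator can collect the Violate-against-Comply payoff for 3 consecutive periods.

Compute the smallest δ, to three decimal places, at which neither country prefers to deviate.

0.794

The best deviation is to choose Violate for all 3 undetected periods, earning 21 each, then 5 forever once detected.
Deviation value: 21(1−δ^3)/(1−δ) + 5δ^3/(1−δ); cooperation value: 13/(1−δ).
IC: 13 ≥ 21(1−δ^3) + 5δ^3 = 21 − 16δ^3.
So δ^3 ≥ 8/16 = 1/2, giving δ ≥ (1/2)^(1/3) ≈ 0.794.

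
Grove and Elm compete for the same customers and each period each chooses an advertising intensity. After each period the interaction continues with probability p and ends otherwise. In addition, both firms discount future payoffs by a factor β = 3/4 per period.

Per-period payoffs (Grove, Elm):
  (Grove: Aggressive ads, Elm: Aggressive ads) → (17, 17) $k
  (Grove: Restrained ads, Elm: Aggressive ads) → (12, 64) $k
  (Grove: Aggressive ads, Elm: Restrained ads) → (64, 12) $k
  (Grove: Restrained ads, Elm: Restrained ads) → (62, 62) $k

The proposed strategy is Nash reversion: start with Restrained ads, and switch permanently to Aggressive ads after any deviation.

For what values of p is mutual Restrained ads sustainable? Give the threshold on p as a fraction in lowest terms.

With continuation probability p and discount β, the effective per-period discount factor is βp.
Grim-trigger IC: βp ≥ (64−62)/(64−17) = 2/47.
So p ≥ (2/47)/(3/4) = 8/141.

8/141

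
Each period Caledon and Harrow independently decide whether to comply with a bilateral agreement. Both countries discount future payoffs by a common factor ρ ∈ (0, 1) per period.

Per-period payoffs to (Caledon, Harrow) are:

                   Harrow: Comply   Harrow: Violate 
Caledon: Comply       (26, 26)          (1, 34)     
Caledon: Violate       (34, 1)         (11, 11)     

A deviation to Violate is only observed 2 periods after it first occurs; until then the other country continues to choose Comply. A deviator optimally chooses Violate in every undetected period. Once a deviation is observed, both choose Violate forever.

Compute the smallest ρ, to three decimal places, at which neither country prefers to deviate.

A deviator earns 34 for 2 periods, then 11 forever; cooperating earns 26 forever. Multiplying the IC by (1−ρ):
26 ≥ 34(1−ρ^2) + 11ρ^2, so 23·ρ^2 ≥ 8 and ρ^2 ≥ 8/23.
ρ ≥ (8/23)^(1/2) ≈ 0.590.

0.590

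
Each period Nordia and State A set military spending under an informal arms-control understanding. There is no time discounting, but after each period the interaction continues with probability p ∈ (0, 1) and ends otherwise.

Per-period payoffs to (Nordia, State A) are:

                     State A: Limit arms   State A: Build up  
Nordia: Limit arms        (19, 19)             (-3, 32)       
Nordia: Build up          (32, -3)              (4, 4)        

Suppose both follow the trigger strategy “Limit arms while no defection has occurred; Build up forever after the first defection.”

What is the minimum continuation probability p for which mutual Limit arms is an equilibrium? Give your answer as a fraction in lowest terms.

13/28

With no time discounting, the continuation probability p plays the role of the discount factor.
Grim-trigger IC: 19/(1−p) ≥ 32 + 4p/(1−p) ⇒ p ≥ (32−19)/(32−4) = 13/28.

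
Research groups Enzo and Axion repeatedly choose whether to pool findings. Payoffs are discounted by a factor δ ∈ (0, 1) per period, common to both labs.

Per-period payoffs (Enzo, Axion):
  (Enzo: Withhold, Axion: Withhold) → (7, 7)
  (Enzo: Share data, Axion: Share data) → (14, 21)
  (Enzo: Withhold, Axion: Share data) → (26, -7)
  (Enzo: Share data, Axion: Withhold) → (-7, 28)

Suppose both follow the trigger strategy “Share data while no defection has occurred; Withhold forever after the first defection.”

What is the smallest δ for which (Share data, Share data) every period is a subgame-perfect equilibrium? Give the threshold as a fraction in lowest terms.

12/19

Enzo: cooperation gives 14 each period; deviation gives 26 once then 7 forever.
  14/(1−δ) ≥ 26 + 7δ/(1−δ) ⇒ δ ≥ 12/19.
Axion: cooperation gives 21 each period; deviation gives 28 once then 7 forever.
  δ ≥ 7/21 = 1/3.
Both must hold, so the binding constraint is Enzo's: δ ≥ 12/19.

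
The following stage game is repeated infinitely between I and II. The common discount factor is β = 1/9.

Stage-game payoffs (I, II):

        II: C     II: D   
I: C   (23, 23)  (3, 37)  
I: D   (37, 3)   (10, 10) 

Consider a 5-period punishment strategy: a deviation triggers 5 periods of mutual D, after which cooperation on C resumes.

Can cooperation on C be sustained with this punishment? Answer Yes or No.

No

IC: β+…+β^5 ≥ (37−23)/(23−10) = 14/13.
At β = 1/9: partial sum = 0.1250 < 1.0769. Cooperation not sustainable.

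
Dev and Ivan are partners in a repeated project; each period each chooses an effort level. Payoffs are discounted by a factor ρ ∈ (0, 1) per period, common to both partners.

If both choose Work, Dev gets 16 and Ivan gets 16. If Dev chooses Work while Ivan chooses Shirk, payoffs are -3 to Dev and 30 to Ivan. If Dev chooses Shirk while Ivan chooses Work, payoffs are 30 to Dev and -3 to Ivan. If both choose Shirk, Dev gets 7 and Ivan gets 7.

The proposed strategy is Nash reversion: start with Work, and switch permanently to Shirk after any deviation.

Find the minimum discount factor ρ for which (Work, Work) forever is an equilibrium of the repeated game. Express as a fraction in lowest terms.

Cooperation forever yields 16 each period: 16/(1−ρ).
Deviating yields 30 once, then 7 forever: 30 + 7ρ/(1−ρ).
No profitable deviation requires 16/(1−ρ) ≥ 30 + 7ρ/(1−ρ).
Multiplying by (1−ρ): 16 ≥ 30(1−ρ) + 7ρ = 30 − 23ρ.
So 23ρ ≥ 14, i.e. ρ ≥ 14/23.

14/23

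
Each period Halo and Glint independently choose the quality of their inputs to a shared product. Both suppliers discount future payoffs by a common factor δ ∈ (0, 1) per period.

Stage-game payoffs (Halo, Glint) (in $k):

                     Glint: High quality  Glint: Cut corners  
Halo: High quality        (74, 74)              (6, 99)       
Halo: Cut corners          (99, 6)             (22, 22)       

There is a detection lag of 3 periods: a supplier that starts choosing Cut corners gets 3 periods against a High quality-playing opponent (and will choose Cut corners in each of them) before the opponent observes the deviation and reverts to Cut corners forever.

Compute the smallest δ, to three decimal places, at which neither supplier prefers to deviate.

Deviating for the 3 undetected periods gains 99−74 = 25 per period over cooperation, then loses 74−22 = 52 per period forever once punishment starts.
Gain: 25(1 + δ + … + δ^2); loss: 52·δ^3/(1−δ).
No profitable deviation ⇔ 25(1−δ^3) ≤ 52·δ^3, i.e. δ^3 ≥ 25/(25+52) = 25/77.
Hence δ ≥ (25/77)^(1/3) ≈ 0.687.

0.687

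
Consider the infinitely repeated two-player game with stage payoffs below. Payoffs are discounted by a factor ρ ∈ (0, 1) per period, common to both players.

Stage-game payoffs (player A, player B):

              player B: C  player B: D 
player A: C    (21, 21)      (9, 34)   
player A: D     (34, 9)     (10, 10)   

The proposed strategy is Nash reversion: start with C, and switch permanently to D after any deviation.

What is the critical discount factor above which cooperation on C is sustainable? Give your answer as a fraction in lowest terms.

Cooperation forever yields 21 each period: 21/(1−ρ).
Deviating yields 34 once, then 10 forever: 34 + 10ρ/(1−ρ).
No profitable deviation requires 21/(1−ρ) ≥ 34 + 10ρ/(1−ρ).
Multiplying by (1−ρ): 21 ≥ 34(1−ρ) + 10ρ = 34 − 24ρ.
So 24ρ ≥ 13, i.e. ρ ≥ 13/24.

13/24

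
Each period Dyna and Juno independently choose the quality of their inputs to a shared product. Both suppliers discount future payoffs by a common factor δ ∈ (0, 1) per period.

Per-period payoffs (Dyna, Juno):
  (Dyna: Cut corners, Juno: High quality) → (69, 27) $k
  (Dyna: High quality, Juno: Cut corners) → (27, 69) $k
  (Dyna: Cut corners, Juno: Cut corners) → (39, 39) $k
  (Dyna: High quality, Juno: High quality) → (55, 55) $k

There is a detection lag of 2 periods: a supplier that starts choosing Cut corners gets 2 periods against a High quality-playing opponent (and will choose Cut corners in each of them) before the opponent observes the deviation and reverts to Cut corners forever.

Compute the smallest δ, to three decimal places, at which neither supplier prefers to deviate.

0.683

Deviating for the 2 undetected periods gains 69−55 = 14 per period over cooperation, then loses 55−39 = 16 per period forever once punishment starts.
Gain: 14(1 + δ + … + δ^1); loss: 16·δ^2/(1−δ).
No profitable deviation ⇔ 14(1−δ^2) ≤ 16·δ^2, i.e. δ^2 ≥ 14/(14+16) = 7/15.
Hence δ ≥ (7/15)^(1/2) ≈ 0.683.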